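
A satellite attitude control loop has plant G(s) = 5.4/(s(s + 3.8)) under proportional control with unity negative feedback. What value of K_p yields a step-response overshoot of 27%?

K_p = 4.52

From %OS = 100·exp(−πζ/√(1−ζ²)) = 27%, ζ = −ln(0.27)/√(π²+ln²(0.27)) = 0.3847.
Characteristic equation s² + 3.8s + 5.4K_p = 0 gives ζ = 3.8/(2√(5.4K_p)).
Setting ζ = 0.3847: √(5.4K_p) = 3.8/(2·0.3847) = 4.939, so K_p = 24.39/5.4 = 4.52.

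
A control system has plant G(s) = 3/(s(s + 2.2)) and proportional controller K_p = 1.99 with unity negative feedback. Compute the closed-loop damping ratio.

1 + K_p·G(s) = 0 gives s² + 2.2s + 5.97 = 0.
Matching s² + 2ζω_n s + ω_n²: ω_n = √5.97 = 2.443 rad/s and 2ζω_n = 2.2, so ζ = 2.2/(2·2.443) = 0.45.

ζ = 0.45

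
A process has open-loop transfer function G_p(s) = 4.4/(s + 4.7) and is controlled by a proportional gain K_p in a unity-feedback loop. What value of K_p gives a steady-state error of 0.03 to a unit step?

K_p = 34.5

For a type-0 loop with proportional control, e_ss = 1/(1 + K_p·G_p(0)).
G_p(0) = 0.9362. Require 1/(1 + K_p·0.9362) = 0.03, so 1 + 0.9362·K_p = 33.33.
K_p = (33.33 − 1)/0.9362 = 34.5.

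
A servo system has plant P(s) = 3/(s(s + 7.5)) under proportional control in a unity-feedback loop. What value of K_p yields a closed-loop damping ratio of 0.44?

K_p = 24.2

Closed-loop characteristic equation: s² + 7.5s + K_p·3 = 0.
So ω_n = √(3K_p) and 2ζω_n = 7.5, giving ζ = 7.5/(2√(3K_p)).
Setting ζ = 0.44: √(3K_p) = 7.5/(2·0.44) = 8.523, so K_p = 72.64/3 = 24.2.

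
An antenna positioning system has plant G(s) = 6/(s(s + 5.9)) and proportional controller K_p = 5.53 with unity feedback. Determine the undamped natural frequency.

ω_n = 5.76 rad/s

With unity feedback the closed-loop characteristic equation is s² + 5.9s + 5.53·6 = s² + 5.9s + 33.18 = 0.
Matching s² + 2ζω_n s + ω_n²: ω_n = √33.18 = 5.76 rad/s and 2ζω_n = 5.9, so ζ = 5.9/(2·5.76) = 0.512.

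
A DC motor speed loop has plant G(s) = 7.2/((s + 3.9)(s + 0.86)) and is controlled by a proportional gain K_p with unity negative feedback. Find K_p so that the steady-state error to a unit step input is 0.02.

For a type-0 loop with proportional control, e_ss = 1/(1 + K_p·G(0)).
G(0) = 2.147. Require 1/(1 + K_p·2.147) = 0.02, so 1 + 2.147·K_p = 50.
K_p = (50 − 1)/2.147 = 22.8.

K_p = 22.8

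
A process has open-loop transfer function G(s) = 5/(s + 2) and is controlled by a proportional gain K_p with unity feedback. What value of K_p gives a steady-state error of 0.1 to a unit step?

K_p = 3.6

For a type-0 loop with proportional control, e_ss = 1/(1 + K_p·G(0)).
G(0) = 2.5. Require 1/(1 + K_p·2.5) = 0.1, so 1 + 2.5·K_p = 10.
K_p = (10 − 1)/2.5 = 3.6.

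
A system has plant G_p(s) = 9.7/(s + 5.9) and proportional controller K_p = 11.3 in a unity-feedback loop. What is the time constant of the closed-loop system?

τ = 0.00866 s

Closed-loop transfer function: T(s) = K_p·G_p(s)/(1 + K_p·G_p(s)) = 109.6/(s + 5.9 + 109.6) = 109.6/(s + 115.5).
Time constant τ = 1/115.5 = 0.00866 s.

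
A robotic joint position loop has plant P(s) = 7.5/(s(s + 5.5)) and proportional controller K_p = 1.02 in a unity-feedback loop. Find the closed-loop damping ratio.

1 + K_p·P(s) = 0 gives s² + 5.5s + 7.65 = 0.
So ω_n² = 7.65 ⇒ ω_n = 2.766 rad/s, and ζ = 5.5/(2ω_n) = 0.994.

ζ = 0.994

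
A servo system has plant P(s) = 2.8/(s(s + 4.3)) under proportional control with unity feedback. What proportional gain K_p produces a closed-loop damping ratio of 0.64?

Closed-loop characteristic equation: s² + 4.3s + K_p·2.8 = 0.
So ω_n = √(2.8K_p) and 2ζω_n = 4.3, giving ζ = 4.3/(2√(2.8K_p)).
Setting ζ = 0.64: √(2.8K_p) = 4.3/(2·0.64) = 3.359, so K_p = 11.29/2.8 = 4.03.

K_p = 4.03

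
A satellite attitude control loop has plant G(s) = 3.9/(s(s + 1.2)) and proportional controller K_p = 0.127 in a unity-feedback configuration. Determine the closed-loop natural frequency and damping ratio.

1 + K_p·G(s) = 0 gives s² + 1.2s + 0.4953 = 0.
Matching s² + 2ζω_n s + ω_n²: ω_n = √0.4953 = 0.7038 rad/s and 2ζω_n = 1.2, so ζ = 1.2/(2·0.7038) = 0.853.

ω_n = 0.704 rad/s, ζ = 0.853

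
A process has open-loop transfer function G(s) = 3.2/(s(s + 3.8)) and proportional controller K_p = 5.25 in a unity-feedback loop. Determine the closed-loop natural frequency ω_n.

ω_n = 4.1 rad/s

The closed-loop denominator is s(s+3.8) + 5.25·3.2 = s² + 3.8s + 16.8.
Matching s² + 2ζω_n s + ω_n²: ω_n = √16.8 = 4.099 rad/s and 2ζω_n = 3.8, so ζ = 3.8/(2·4.099) = 0.464.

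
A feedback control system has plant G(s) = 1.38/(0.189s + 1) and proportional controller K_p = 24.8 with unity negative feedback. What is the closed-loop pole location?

s = -186.4

Closed loop: T(s) = K_p·G/(1+K_p·G) = 34.22/(0.189s + 1 + 34.22), with pole at s = −(1 + 34.22)/0.189 = −186.4.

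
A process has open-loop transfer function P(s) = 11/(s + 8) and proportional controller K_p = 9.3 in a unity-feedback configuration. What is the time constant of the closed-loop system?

τ = 0.00907 s

Closed-loop transfer function: T(s) = K_p·P(s)/(1 + K_p·P(s)) = 102.3/(s + 8 + 102.3) = 102.3/(s + 110.3).
Time constant τ = 1/110.3 = 0.00907 s.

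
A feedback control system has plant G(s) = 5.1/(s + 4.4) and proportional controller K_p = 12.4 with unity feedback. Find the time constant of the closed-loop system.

τ = 0.0148 s

Closed-loop transfer function: T(s) = K_p·G(s)/(1 + K_p·G(s)) = 63.24/(s + 4.4 + 63.24) = 63.24/(s + 67.64).
Time constant τ = 1/67.64 = 0.0148 s.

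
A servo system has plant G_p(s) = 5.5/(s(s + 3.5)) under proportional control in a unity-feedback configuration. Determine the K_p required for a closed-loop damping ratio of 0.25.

K_p = 8.91

Closed-loop characteristic equation: s² + 3.5s + K_p·5.5 = 0.
So ω_n = √(5.5K_p) and 2ζω_n = 3.5, giving ζ = 3.5/(2√(5.5K_p)).
Setting ζ = 0.25: √(5.5K_p) = 3.5/(2·0.25) = 7, so K_p = 49/5.5 = 8.91.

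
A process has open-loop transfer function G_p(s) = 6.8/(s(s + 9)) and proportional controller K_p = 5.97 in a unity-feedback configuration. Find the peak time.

Closed-loop characteristic equation: s² + 9s + 40.6 = 0, so ω_n = 6.371 rad/s and ζ = 9/(2·6.371) = 0.7063.
Damped frequency ω_d = ω_n√(1−ζ²) = 4.511 rad/s, so peak time T_p = π/ω_d = 0.696 s.

T_p = 0.696 s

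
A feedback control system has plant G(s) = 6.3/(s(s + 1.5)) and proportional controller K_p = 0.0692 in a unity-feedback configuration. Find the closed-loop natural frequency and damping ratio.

The closed-loop denominator is s(s+1.5) + 0.0692·6.3 = s² + 1.5s + 0.436.
So ω_n² = 0.436 ⇒ ω_n = 0.6603 rad/s, and ζ = 1.5/(2ω_n) = 1.14.

ω_n = 0.66 rad/s, ζ = 1.14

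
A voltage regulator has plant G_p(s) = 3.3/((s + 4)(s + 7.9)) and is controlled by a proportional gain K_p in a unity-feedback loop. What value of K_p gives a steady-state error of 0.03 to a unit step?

Steady-state error for a unit step on this type-0 loop is 1/(1 + K_p·G_p(0)).
G_p(0) = 0.1044. Require 1/(1 + K_p·0.1044) = 0.03, so 1 + 0.1044·K_p = 33.33.
K_p = (33.33 − 1)/0.1044 = 310.

K_p = 310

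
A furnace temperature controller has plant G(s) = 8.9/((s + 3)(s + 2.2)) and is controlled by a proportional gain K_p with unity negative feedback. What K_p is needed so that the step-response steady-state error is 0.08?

K_p = 8.53

Steady-state error for a unit step on this type-0 loop is 1/(1 + K_p·G(0)).
G(0) = 1.348. Require 1/(1 + K_p·1.348) = 0.08, so 1 + 1.348·K_p = 12.5.
K_p = (12.5 − 1)/1.348 = 8.53.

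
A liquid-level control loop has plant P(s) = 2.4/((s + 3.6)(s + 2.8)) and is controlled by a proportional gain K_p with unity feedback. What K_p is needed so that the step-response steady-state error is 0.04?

Steady-state error for a unit step on this type-0 loop is 1/(1 + K_p·P(0)).
P(0) = 0.2381. Require 1/(1 + K_p·0.2381) = 0.04, so 1 + 0.2381·K_p = 25.
K_p = (25 − 1)/0.2381 = 101.

K_p = 101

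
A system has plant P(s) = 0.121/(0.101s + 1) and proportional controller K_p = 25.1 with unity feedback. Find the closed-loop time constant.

Closed loop: T(s) = K_p·P/(1+K_p·P) = 3.037/(0.101s + 1 + 3.037), with pole at s = −(1 + 3.037)/0.101 = −39.97.
Closed-loop time constant τ = 1/39.97 = 0.025 s.

τ = 0.025 s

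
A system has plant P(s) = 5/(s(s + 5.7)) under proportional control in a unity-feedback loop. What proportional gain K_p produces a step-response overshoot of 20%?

From %OS = 100·exp(−πζ/√(1−ζ²)) = 20%, ζ = −ln(0.2)/√(π²+ln²(0.2)) = 0.4559.
Characteristic equation s² + 5.7s + 5K_p = 0 gives ζ = 5.7/(2√(5K_p)).
Setting ζ = 0.4559: √(5K_p) = 5.7/(2·0.4559) = 6.251, so K_p = 39.07/5 = 7.81.

K_p = 7.81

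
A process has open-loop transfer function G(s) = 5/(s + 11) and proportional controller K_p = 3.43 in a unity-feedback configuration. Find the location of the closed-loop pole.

s = -28.15

Closed-loop transfer function: T(s) = K_p·G(s)/(1 + K_p·G(s)) = 17.15/(s + 11 + 17.15) = 17.15/(s + 28.15).
The closed-loop pole is at s = −28.15.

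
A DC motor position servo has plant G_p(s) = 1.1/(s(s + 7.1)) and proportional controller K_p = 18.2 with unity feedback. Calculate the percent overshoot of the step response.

1.67%

Closed-loop characteristic equation: s² + 7.1s + 20.02 = 0, so ω_n = 4.474 rad/s and ζ = 7.1/(2·4.474) = 0.7934.
%OS = 100·exp(−πζ/√(1−ζ²)) = 100·exp(−π·0.7934/√0.3705) = 1.67%.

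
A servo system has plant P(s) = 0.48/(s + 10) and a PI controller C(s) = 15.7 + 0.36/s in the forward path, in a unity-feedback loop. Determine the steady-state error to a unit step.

0

The open loop C(s)P(s) has a pole at the origin (type 1), so the static position error constant is infinite and e_ss = 1/(1+∞) = 0.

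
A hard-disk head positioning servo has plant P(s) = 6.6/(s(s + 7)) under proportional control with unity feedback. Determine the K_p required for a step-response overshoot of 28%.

From %OS = 100·exp(−πζ/√(1−ζ²)) = 28%, ζ = −ln(0.28)/√(π²+ln²(0.28)) = 0.3755.
Characteristic equation s² + 7s + 6.6K_p = 0 gives ζ = 7/(2√(6.6K_p)).
Setting ζ = 0.3755: √(6.6K_p) = 7/(2·0.3755) = 9.32, so K_p = 86.86/6.6 = 13.2.

K_p = 13.2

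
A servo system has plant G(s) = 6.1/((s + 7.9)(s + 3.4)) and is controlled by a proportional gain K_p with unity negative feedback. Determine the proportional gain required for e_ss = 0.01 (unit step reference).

K_p = 436

The loop is type 0, so e_ss(step) = 1/(1 + K_pos) with K_pos = K_p·G(0).
G(0) = 0.2271. Require 1/(1 + K_p·0.2271) = 0.01, so 1 + 0.2271·K_p = 100.
K_p = (100 − 1)/0.2271 = 436.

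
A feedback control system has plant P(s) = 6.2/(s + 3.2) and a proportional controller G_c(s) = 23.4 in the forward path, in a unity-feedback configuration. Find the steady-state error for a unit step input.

The loop is type 0. Static position error constant K_pos = G_c(0)·P(0) = 23.4·1.938 = 45.34.
Steady-state error to a unit step: e_ss = 1/(1+K_pos) = 1/46.34 = 0.0216.

0.0216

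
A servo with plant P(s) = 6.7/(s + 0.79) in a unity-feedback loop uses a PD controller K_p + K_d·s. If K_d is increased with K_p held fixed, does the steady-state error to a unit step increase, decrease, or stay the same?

K_d affects only the transient (the s-coefficient); the DC loop gain, and hence e_ss, depends only on K_p.

unchanged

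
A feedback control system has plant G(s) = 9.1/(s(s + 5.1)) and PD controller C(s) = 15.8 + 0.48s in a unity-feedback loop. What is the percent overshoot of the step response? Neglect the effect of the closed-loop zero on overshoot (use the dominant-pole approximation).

Forward path: (15.8 + 0.48s)·9.1/(s(s+5.1)). The closed-loop characteristic equation is s² + (5.1 + 9.1·0.48)s + 9.1·15.8 = 0.
That is s² + 9.468s + 143.8 = 0, so ω_n = 11.99 rad/s and ζ = 9.468/(2·11.99) = 0.3948.
%OS = 100·exp(−πζ/√(1−ζ²)) = 25.9%.

25.9%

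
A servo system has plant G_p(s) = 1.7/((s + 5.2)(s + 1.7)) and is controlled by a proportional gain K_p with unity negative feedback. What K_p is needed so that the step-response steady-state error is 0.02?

The loop is type 0, so e_ss(step) = 1/(1 + K_pos) with K_pos = K_p·G_p(0).
G_p(0) = 0.1923. Require 1/(1 + K_p·0.1923) = 0.02, so 1 + 0.1923·K_p = 50.
K_p = (50 − 1)/0.1923 = 255.

K_p = 255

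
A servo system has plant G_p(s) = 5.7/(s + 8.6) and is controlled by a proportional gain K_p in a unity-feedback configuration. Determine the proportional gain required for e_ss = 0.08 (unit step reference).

Steady-state error for a unit step on this type-0 loop is 1/(1 + K_p·G_p(0)).
G_p(0) = 0.6628. Require 1/(1 + K_p·0.6628) = 0.08, so 1 + 0.6628·K_p = 12.5.
K_p = (12.5 − 1)/0.6628 = 17.4.

K_p = 17.4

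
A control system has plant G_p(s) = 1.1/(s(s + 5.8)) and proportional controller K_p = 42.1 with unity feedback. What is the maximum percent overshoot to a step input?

22.8%

Closed-loop characteristic equation: s² + 5.8s + 46.31 = 0, so ω_n = 6.805 rad/s and ζ = 5.8/(2·6.805) = 0.4261.
%OS = 100·exp(−πζ/√(1−ζ²)) = 100·exp(−π·0.4261/√0.8184) = 22.8%.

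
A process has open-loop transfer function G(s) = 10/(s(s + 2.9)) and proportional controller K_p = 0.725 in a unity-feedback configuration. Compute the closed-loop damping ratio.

The closed-loop denominator is s(s+2.9) + 0.725·10 = s² + 2.9s + 7.25.
Matching s² + 2ζω_n s + ω_n²: ω_n = √7.25 = 2.693 rad/s and 2ζω_n = 2.9, so ζ = 2.9/(2·2.693) = 0.539.

ζ = 0.539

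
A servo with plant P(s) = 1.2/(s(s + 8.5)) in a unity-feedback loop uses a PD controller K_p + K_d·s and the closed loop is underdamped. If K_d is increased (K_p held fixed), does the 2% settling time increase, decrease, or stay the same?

decrease

Characteristic equation s² + (8.5 + 1.2K_d)s + 1.2K_p = 0: raising K_d increases ζω_n = (8.5+1.2K_d)/2 while the loop stays underdamped, so T_s ≈ 4/(ζω_n) decreases.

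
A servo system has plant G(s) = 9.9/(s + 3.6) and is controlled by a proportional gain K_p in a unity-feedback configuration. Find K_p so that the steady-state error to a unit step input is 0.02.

Steady-state error for a unit step on this type-0 loop is 1/(1 + K_p·G(0)).
G(0) = 2.75. Require 1/(1 + K_p·2.75) = 0.02, so 1 + 2.75·K_p = 50.
K_p = (50 − 1)/2.75 = 17.8.

K_p = 17.8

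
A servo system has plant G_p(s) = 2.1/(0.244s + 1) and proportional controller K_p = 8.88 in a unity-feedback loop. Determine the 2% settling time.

Closed loop: T(s) = K_p·G_p/(1+K_p·G_p) = 18.65/(0.244s + 1 + 18.65), with pole at s = −(1 + 18.65)/0.244 = −80.52.
τ = 1/80.52 = 0.01242 s, so 2% settling time ≈ 4τ = 0.0497 s.

T_s ≈ 0.0497 s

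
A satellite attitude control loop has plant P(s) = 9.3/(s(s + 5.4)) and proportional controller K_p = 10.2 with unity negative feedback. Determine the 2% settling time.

Closed-loop characteristic equation: s² + 5.4s + 94.86 = 0, so ω_n = 9.74 rad/s and ζ = 5.4/(2·9.74) = 0.2772.
2% settling time T_s ≈ 4/(ζω_n) = 4/2.7 = 1.48 s.

T_s ≈ 1.48 s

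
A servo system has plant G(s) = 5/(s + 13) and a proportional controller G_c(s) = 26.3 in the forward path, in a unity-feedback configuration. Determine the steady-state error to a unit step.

0.09

The loop is type 0. Static position error constant K_pos = G_c(0)·G(0) = 26.3·0.3846 = 10.12.
Steady-state error to a unit step: e_ss = 1/(1+K_pos) = 1/11.12 = 0.09.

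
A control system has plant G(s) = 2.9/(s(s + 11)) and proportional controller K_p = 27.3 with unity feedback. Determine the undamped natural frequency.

With unity feedback the closed-loop characteristic equation is s² + 11s + 27.3·2.9 = s² + 11s + 79.17 = 0.
So ω_n² = 79.17 ⇒ ω_n = 8.898 rad/s, and ζ = 11/(2ω_n) = 0.618.

ω_n = 8.9 rad/s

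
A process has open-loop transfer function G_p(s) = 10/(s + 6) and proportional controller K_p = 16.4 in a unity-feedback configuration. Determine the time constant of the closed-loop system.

Closed-loop transfer function: T(s) = K_p·G_p(s)/(1 + K_p·G_p(s)) = 164/(s + 6 + 164) = 164/(s + 170).
Time constant τ = 1/170 = 0.00588 s.

τ = 0.00588 s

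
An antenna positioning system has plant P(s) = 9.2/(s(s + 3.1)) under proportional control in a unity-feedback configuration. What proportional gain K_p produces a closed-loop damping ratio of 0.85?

Closed-loop characteristic equation: s² + 3.1s + K_p·9.2 = 0.
So ω_n = √(9.2K_p) and 2ζω_n = 3.1, giving ζ = 3.1/(2√(9.2K_p)).
Setting ζ = 0.85: √(9.2K_p) = 3.1/(2·0.85) = 1.824, so K_p = 3.325/9.2 = 0.361.

K_p = 0.361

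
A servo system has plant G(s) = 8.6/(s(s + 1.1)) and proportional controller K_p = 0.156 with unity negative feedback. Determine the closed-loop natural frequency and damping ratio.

ω_n = 1.16 rad/s, ζ = 0.475

The closed-loop denominator is s(s+1.1) + 0.156·8.6 = s² + 1.1s + 1.342.
Matching s² + 2ζω_n s + ω_n²: ω_n = √1.342 = 1.158 rad/s and 2ζω_n = 1.1, so ζ = 1.1/(2·1.158) = 0.475.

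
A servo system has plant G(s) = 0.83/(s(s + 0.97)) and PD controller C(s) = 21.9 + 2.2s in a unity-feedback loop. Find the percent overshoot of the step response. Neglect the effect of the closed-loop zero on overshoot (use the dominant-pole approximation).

Forward path: (21.9 + 2.2s)·0.83/(s(s+0.97)). The closed-loop characteristic equation is s² + (0.97 + 0.83·2.2)s + 0.83·21.9 = 0.
That is s² + 2.796s + 18.18 = 0, so ω_n = 4.263 rad/s and ζ = 2.796/(2·4.263) = 0.3279.
%OS = 100·exp(−πζ/√(1−ζ²)) = 33.6%.

33.6%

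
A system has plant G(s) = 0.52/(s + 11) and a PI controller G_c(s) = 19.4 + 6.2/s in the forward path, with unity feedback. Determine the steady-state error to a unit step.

The open loop G_c(s)G(s) has a pole at the origin (type 1), so the static position error constant is infinite and e_ss = 1/(1+∞) = 0.

0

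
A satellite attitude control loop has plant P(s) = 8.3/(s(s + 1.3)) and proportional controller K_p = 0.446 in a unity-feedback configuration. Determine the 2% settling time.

The closed-loop denominator s² + 1.3s + 3.702 gives ω_n = √3.702 = 1.924 and ζ = 1.3/(2ω_n) = 0.3378.
2% settling time T_s ≈ 4/(ζω_n) = 4/0.65 = 6.15 s.

T_s ≈ 6.15 s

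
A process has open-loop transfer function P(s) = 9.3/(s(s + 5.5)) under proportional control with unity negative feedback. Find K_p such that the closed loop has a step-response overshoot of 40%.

From %OS = 100·exp(−πζ/√(1−ζ²)) = 40%, ζ = −ln(0.4)/√(π²+ln²(0.4)) = 0.28.
Characteristic equation s² + 5.5s + 9.3K_p = 0 gives ζ = 5.5/(2√(9.3K_p)).
Setting ζ = 0.28: √(9.3K_p) = 5.5/(2·0.28) = 9.821, so K_p = 96.46/9.3 = 10.4.

K_p = 10.4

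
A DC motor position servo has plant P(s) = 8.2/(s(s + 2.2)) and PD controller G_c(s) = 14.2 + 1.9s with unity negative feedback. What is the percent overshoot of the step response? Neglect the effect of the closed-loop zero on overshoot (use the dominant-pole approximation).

Forward path: (14.2 + 1.9s)·8.2/(s(s+2.2)). The closed-loop characteristic equation is s² + (2.2 + 8.2·1.9)s + 8.2·14.2 = 0.
That is s² + 17.78s + 116.4 = 0, so ω_n = 10.79 rad/s and ζ = 17.78/(2·10.79) = 0.8239.
%OS = 100·exp(−πζ/√(1−ζ²)) = 1.04%.

1.04%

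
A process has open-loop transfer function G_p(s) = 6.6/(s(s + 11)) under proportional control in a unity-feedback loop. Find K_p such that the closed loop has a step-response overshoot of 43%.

From %OS = 100·exp(−πζ/√(1−ζ²)) = 43%, ζ = −ln(0.43)/√(π²+ln²(0.43)) = 0.2594.
Characteristic equation s² + 11s + 6.6K_p = 0 gives ζ = 11/(2√(6.6K_p)).
Setting ζ = 0.2594: √(6.6K_p) = 11/(2·0.2594) = 21.2, so K_p = 449.4/6.6 = 68.1.

K_p = 68.1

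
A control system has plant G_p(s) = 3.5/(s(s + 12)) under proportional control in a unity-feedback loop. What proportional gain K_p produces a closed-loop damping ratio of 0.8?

Closed-loop characteristic equation: s² + 12s + K_p·3.5 = 0.
So ω_n = √(3.5K_p) and 2ζω_n = 12, giving ζ = 12/(2√(3.5K_p)).
Setting ζ = 0.8: √(3.5K_p) = 12/(2·0.8) = 7.5, so K_p = 56.25/3.5 = 16.1.

K_p = 16.1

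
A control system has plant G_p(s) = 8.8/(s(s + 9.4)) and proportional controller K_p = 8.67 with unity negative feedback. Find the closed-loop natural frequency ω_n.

ω_n = 8.73 rad/s

1 + K_p·G_p(s) = 0 gives s² + 9.4s + 76.3 = 0.
So ω_n² = 76.3 ⇒ ω_n = 8.735 rad/s, and ζ = 9.4/(2ω_n) = 0.538.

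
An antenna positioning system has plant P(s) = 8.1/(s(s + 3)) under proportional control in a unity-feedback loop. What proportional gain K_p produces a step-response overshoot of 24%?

From %OS = 100·exp(−πζ/√(1−ζ²)) = 24%, ζ = −ln(0.24)/√(π²+ln²(0.24)) = 0.4136.
Characteristic equation s² + 3s + 8.1K_p = 0 gives ζ = 3/(2√(8.1K_p)).
Setting ζ = 0.4136: √(8.1K_p) = 3/(2·0.4136) = 3.627, so K_p = 13.15/8.1 = 1.62.

K_p = 1.62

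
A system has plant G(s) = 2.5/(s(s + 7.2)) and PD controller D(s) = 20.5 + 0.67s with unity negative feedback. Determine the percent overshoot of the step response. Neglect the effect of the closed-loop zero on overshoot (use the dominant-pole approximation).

8.36%

Forward path: (20.5 + 0.67s)·2.5/(s(s+7.2)). The closed-loop characteristic equation is s² + (7.2 + 2.5·0.67)s + 2.5·20.5 = 0.
That is s² + 8.875s + 51.25 = 0, so ω_n = 7.159 rad/s and ζ = 8.875/(2·7.159) = 0.6199.
%OS = 100·exp(−πζ/√(1−ζ²)) = 8.36%.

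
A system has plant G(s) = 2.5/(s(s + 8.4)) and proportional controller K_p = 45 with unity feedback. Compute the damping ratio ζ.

ζ = 0.396

With unity feedback the closed-loop characteristic equation is s² + 8.4s + 45·2.5 = s² + 8.4s + 112.5 = 0.
Matching s² + 2ζω_n s + ω_n²: ω_n = √112.5 = 10.61 rad/s and 2ζω_n = 8.4, so ζ = 8.4/(2·10.61) = 0.396.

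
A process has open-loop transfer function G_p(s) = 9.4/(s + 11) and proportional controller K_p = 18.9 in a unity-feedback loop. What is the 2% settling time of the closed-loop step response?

T_s ≈ 0.0212 s

Closed-loop transfer function: T(s) = K_p·G_p(s)/(1 + K_p·G_p(s)) = 177.7/(s + 11 + 177.7) = 177.7/(s + 188.7).
Time constant τ = 1/188.7 = 0.005301 s, so the 2% settling time is about 4τ = 0.0212 s.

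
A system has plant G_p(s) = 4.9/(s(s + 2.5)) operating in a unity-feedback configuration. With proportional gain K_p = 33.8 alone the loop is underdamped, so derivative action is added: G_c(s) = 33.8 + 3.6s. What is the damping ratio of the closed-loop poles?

ζ = 0.782

Forward path: (33.8 + 3.6s)·4.9/(s(s+2.5)). The closed-loop characteristic equation is s² + (2.5 + 4.9·3.6)s + 4.9·33.8 = 0.
That is s² + 20.14s + 165.6 = 0, so ω_n = 12.87 rad/s and ζ = 20.14/(2·12.87) = 0.7825.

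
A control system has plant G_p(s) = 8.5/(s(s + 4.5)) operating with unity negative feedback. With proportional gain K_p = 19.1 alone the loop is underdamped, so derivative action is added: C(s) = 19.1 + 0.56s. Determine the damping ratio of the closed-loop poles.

Forward path: (19.1 + 0.56s)·8.5/(s(s+4.5)). The closed-loop characteristic equation is s² + (4.5 + 8.5·0.56)s + 8.5·19.1 = 0.
That is s² + 9.26s + 162.4 = 0, so ω_n = 12.74 rad/s and ζ = 9.26/(2·12.74) = 0.3634.

ζ = 0.363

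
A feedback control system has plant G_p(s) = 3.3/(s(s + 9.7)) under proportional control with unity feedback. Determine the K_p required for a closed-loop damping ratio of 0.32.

K_p = 69.6

Closed-loop characteristic equation: s² + 9.7s + K_p·3.3 = 0.
So ω_n = √(3.3K_p) and 2ζω_n = 9.7, giving ζ = 9.7/(2√(3.3K_p)).
Setting ζ = 0.32: √(3.3K_p) = 9.7/(2·0.32) = 15.16, so K_p = 229.7/3.3 = 69.6.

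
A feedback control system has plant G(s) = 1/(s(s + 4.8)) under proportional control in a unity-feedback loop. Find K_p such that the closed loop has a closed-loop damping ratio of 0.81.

Closed-loop characteristic equation: s² + 4.8s + K_p·1 = 0.
So ω_n = √(1K_p) and 2ζω_n = 4.8, giving ζ = 4.8/(2√(1K_p)).
Setting ζ = 0.81: √(1K_p) = 4.8/(2·0.81) = 2.963, so K_p = 8.779/1 = 8.78.

K_p = 8.78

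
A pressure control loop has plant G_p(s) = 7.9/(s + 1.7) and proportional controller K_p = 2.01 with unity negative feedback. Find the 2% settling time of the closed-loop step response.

Closed-loop transfer function: T(s) = K_p·G_p(s)/(1 + K_p·G_p(s)) = 15.88/(s + 1.7 + 15.88) = 15.88/(s + 17.58).
Time constant τ = 1/17.58 = 0.05689 s, so the 2% settling time is about 4τ = 0.228 s.

T_s ≈ 0.228 s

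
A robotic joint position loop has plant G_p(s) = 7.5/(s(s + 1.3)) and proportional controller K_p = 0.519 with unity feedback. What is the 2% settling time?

Closed-loop characteristic equation: s² + 1.3s + 3.893 = 0, so ω_n = 1.973 rad/s and ζ = 1.3/(2·1.973) = 0.3295.
2% settling time T_s ≈ 4/(ζω_n) = 4/0.65 = 6.15 s.

T_s ≈ 6.15 s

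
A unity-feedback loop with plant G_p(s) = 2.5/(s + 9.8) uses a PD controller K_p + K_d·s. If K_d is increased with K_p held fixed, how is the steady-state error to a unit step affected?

unchanged

K_d affects only the transient (the s-coefficient); the DC loop gain, and hence e_ss, depends only on K_p.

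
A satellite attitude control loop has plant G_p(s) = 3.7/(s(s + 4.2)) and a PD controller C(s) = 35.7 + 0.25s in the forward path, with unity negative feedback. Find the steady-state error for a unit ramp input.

0.0318

The loop has one pole at the origin (type 1). Velocity error constant K_v = lim_{s→0} s·C(s)G_p(s) = 35.7·3.7/4.2 = 31.45.
Steady-state error to a unit ramp: e_ss = 1/K_v = 0.0318.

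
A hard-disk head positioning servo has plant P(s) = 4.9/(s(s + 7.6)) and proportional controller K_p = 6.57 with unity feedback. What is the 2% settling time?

Closed-loop characteristic equation: s² + 7.6s + 32.19 = 0, so ω_n = 5.674 rad/s and ζ = 7.6/(2·5.674) = 0.6697.
2% settling time T_s ≈ 4/(ζω_n) = 4/3.8 = 1.05 s.

T_s ≈ 1.05 s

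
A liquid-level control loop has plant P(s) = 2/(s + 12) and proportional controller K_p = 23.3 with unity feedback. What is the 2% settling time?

T_s ≈ 0.0683 s

Closed-loop transfer function: T(s) = K_p·P(s)/(1 + K_p·P(s)) = 46.6/(s + 12 + 46.6) = 46.6/(s + 58.6).
Time constant τ = 1/58.6 = 0.01706 s, so the 2% settling time is about 4τ = 0.0683 s.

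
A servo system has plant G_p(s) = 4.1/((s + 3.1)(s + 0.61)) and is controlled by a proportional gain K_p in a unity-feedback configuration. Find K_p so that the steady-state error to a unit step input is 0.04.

Steady-state error for a unit step on this type-0 loop is 1/(1 + K_p·G_p(0)).
G_p(0) = 2.168. Require 1/(1 + K_p·2.168) = 0.04, so 1 + 2.168·K_p = 25.
K_p = (25 − 1)/2.168 = 11.1.

K_p = 11.1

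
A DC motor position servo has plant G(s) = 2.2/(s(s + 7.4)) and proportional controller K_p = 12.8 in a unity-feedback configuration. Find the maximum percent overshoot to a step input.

4.71%

From 1 + K_pG(s) = 0: s² + 7.4s + 28.16 = 0 ⇒ ω_n = 5.307, ζ = 0.6972.
%OS = 100·exp(−πζ/√(1−ζ²)) = 100·exp(−π·0.6972/√0.5138) = 4.71%.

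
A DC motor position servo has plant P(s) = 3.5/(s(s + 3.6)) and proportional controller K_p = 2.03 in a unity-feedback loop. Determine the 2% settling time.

T_s ≈ 2.22 s

The closed-loop denominator s² + 3.6s + 7.105 gives ω_n = √7.105 = 2.666 and ζ = 3.6/(2ω_n) = 0.6753.
2% settling time T_s ≈ 4/(ζω_n) = 4/1.8 = 2.22 s.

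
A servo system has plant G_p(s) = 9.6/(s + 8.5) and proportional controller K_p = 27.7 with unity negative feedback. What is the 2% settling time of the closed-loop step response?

T_s ≈ 0.0146 s

Closed-loop transfer function: T(s) = K_p·G_p(s)/(1 + K_p·G_p(s)) = 265.9/(s + 8.5 + 265.9) = 265.9/(s + 274.4).
Time constant τ = 1/274.4 = 0.003644 s, so the 2% settling time is about 4τ = 0.0146 s.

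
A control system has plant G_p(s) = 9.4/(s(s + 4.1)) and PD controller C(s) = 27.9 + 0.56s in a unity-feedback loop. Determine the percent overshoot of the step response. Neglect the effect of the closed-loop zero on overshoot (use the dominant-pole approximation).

Forward path: (27.9 + 0.56s)·9.4/(s(s+4.1)). The closed-loop characteristic equation is s² + (4.1 + 9.4·0.56)s + 9.4·27.9 = 0.
That is s² + 9.364s + 262.3 = 0, so ω_n = 16.19 rad/s and ζ = 9.364/(2·16.19) = 0.2891.
%OS = 100·exp(−πζ/√(1−ζ²)) = 38.7%.

38.7%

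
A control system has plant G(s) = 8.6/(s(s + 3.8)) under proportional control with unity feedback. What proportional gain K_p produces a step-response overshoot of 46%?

From %OS = 100·exp(−πζ/√(1−ζ²)) = 46%, ζ = −ln(0.46)/√(π²+ln²(0.46)) = 0.24.
Characteristic equation s² + 3.8s + 8.6K_p = 0 gives ζ = 3.8/(2√(8.6K_p)).
Setting ζ = 0.24: √(8.6K_p) = 3.8/(2·0.24) = 7.918, so K_p = 62.7/8.6 = 7.29.

K_p = 7.29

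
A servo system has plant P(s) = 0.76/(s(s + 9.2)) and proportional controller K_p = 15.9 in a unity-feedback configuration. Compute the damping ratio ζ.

With unity feedback the closed-loop characteristic equation is s² + 9.2s + 15.9·0.76 = s² + 9.2s + 12.08 = 0.
Matching s² + 2ζω_n s + ω_n²: ω_n = √12.08 = 3.476 rad/s and 2ζω_n = 9.2, so ζ = 9.2/(2·3.476) = 1.32.

ζ = 1.32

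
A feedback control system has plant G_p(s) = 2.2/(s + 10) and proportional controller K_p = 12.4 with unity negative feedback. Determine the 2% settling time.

Closed-loop transfer function: T(s) = K_p·G_p(s)/(1 + K_p·G_p(s)) = 27.28/(s + 10 + 27.28) = 27.28/(s + 37.28).
Time constant τ = 1/37.28 = 0.02682 s, so the 2% settling time is about 4τ = 0.107 s.

T_s ≈ 0.107 s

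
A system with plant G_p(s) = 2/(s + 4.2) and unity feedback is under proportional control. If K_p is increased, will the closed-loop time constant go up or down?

The closed-loop bandwidth 4.2+K_p·2 grows with K_p, so τ shrinks.

decrease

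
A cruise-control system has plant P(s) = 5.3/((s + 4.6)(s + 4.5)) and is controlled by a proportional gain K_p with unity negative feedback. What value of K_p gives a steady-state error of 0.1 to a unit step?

Steady-state error for a unit step on this type-0 loop is 1/(1 + K_p·P(0)).
P(0) = 0.256. Require 1/(1 + K_p·0.256) = 0.1, so 1 + 0.256·K_p = 10.
K_p = (10 − 1)/0.256 = 35.2.

K_p = 35.2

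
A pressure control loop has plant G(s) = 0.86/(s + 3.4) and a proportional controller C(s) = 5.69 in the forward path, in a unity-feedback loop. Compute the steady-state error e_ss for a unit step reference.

0.41

The loop is type 0. Static position error constant K_pos = C(0)·G(0) = 5.69·0.2529 = 1.439.
Steady-state error to a unit step: e_ss = 1/(1+K_pos) = 1/2.439 = 0.41.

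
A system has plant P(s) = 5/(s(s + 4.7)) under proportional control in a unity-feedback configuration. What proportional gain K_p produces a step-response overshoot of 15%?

K_p = 4.13

From %OS = 100·exp(−πζ/√(1−ζ²)) = 15%, ζ = −ln(0.15)/√(π²+ln²(0.15)) = 0.5169.
Characteristic equation s² + 4.7s + 5K_p = 0 gives ζ = 4.7/(2√(5K_p)).
Setting ζ = 0.5169: √(5K_p) = 4.7/(2·0.5169) = 4.546, so K_p = 20.67/5 = 4.13.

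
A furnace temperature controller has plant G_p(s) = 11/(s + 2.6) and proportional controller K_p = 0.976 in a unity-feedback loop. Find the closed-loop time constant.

τ = 0.075 s

Closed-loop transfer function: T(s) = K_p·G_p(s)/(1 + K_p·G_p(s)) = 10.74/(s + 2.6 + 10.74) = 10.74/(s + 13.34).
Time constant τ = 1/13.34 = 0.075 s.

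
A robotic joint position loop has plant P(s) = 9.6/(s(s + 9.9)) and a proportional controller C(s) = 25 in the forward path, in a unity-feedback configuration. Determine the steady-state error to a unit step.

The open loop C(s)P(s) has a pole at the origin (type 1), so the static position error constant is infinite and e_ss = 1/(1+∞) = 0.

0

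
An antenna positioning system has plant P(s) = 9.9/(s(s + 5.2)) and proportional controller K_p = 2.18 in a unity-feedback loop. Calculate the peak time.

From 1 + K_pP(s) = 0: s² + 5.2s + 21.58 = 0 ⇒ ω_n = 4.646, ζ = 0.5597.
Damped frequency ω_d = ω_n√(1−ζ²) = 3.85 rad/s, so peak time T_p = π/ω_d = 0.816 s.

T_p = 0.816 s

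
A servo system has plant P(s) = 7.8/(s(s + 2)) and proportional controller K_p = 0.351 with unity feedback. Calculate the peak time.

T_p = 2.38 s

Closed-loop characteristic equation: s² + 2s + 2.738 = 0, so ω_n = 1.655 rad/s and ζ = 2/(2·1.655) = 0.6044.
Damped frequency ω_d = ω_n√(1−ζ²) = 1.318 rad/s, so peak time T_p = π/ω_d = 2.38 s.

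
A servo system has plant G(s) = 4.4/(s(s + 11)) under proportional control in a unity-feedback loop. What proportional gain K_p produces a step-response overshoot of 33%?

From %OS = 100·exp(−πζ/√(1−ζ²)) = 33%, ζ = −ln(0.33)/√(π²+ln²(0.33)) = 0.3328.
Characteristic equation s² + 11s + 4.4K_p = 0 gives ζ = 11/(2√(4.4K_p)).
Setting ζ = 0.3328: √(4.4K_p) = 11/(2·0.3328) = 16.53, so K_p = 273.1/4.4 = 62.1.

K_p = 62.1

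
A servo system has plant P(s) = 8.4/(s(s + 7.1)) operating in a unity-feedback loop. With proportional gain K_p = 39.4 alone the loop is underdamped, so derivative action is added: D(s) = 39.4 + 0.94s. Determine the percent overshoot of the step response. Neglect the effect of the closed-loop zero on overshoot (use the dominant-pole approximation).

Forward path: (39.4 + 0.94s)·8.4/(s(s+7.1)). The closed-loop characteristic equation is s² + (7.1 + 8.4·0.94)s + 8.4·39.4 = 0.
That is s² + 15s + 331 = 0, so ω_n = 18.19 rad/s and ζ = 15/(2·18.19) = 0.4122.
%OS = 100·exp(−πζ/√(1−ζ²)) = 24.1%.

24.1%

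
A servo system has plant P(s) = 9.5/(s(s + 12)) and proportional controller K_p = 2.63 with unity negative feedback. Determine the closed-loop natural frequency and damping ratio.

ω_n = 5 rad/s, ζ = 1.2

The closed-loop denominator is s(s+12) + 2.63·9.5 = s² + 12s + 24.98.
So ω_n² = 24.98 ⇒ ω_n = 4.998 rad/s, and ζ = 12/(2ω_n) = 1.2.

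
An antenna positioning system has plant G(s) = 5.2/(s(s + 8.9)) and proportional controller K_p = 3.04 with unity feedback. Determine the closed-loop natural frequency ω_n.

The closed-loop denominator is s(s+8.9) + 3.04·5.2 = s² + 8.9s + 15.81.
Matching s² + 2ζω_n s + ω_n²: ω_n = √15.81 = 3.976 rad/s and 2ζω_n = 8.9, so ζ = 8.9/(2·3.976) = 1.12.

ω_n = 3.98 rad/s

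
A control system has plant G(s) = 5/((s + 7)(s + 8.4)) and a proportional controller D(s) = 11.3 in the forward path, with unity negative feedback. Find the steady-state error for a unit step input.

The loop is type 0. Static position error constant K_pos = D(0)·G(0) = 11.3·0.08503 = 0.9609.
Steady-state error to a unit step: e_ss = 1/(1+K_pos) = 1/1.961 = 0.51.

0.51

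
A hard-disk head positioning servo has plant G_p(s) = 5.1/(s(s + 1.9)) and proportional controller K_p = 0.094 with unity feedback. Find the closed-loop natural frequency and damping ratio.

ω_n = 0.692 rad/s, ζ = 1.37

The closed-loop denominator is s(s+1.9) + 0.094·5.1 = s² + 1.9s + 0.4794.
Matching s² + 2ζω_n s + ω_n²: ω_n = √0.4794 = 0.6924 rad/s and 2ζω_n = 1.9, so ζ = 1.9/(2·0.6924) = 1.37.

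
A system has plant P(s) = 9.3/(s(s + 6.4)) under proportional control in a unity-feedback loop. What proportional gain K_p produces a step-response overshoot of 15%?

K_p = 4.12

From %OS = 100·exp(−πζ/√(1−ζ²)) = 15%, ζ = −ln(0.15)/√(π²+ln²(0.15)) = 0.5169.
Characteristic equation s² + 6.4s + 9.3K_p = 0 gives ζ = 6.4/(2√(9.3K_p)).
Setting ζ = 0.5169: √(9.3K_p) = 6.4/(2·0.5169) = 6.19, so K_p = 38.32/9.3 = 4.12.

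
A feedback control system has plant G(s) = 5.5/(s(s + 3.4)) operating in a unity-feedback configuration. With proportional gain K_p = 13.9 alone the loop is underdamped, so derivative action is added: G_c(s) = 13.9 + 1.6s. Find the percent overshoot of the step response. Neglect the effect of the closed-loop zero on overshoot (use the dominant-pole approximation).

4.69%

Forward path: (13.9 + 1.6s)·5.5/(s(s+3.4)). The closed-loop characteristic equation is s² + (3.4 + 5.5·1.6)s + 5.5·13.9 = 0.
That is s² + 12.2s + 76.45 = 0, so ω_n = 8.744 rad/s and ζ = 12.2/(2·8.744) = 0.6977.
%OS = 100·exp(−πζ/√(1−ζ²)) = 4.69%.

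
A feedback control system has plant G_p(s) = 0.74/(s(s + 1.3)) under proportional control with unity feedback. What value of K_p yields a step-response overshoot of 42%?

K_p = 8.06

From %OS = 100·exp(−πζ/√(1−ζ²)) = 42%, ζ = −ln(0.42)/√(π²+ln²(0.42)) = 0.2662.
Characteristic equation s² + 1.3s + 0.74K_p = 0 gives ζ = 1.3/(2√(0.74K_p)).
Setting ζ = 0.2662: √(0.74K_p) = 1.3/(2·0.2662) = 2.442, so K_p = 5.963/0.74 = 8.06.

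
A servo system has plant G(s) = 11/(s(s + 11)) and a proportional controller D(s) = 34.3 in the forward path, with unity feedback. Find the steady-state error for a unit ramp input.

0.0292

The loop has one pole at the origin (type 1). Velocity error constant K_v = lim_{s→0} s·D(s)G(s) = 34.3·11/11 = 34.3.
Steady-state error to a unit ramp: e_ss = 1/K_v = 0.0292.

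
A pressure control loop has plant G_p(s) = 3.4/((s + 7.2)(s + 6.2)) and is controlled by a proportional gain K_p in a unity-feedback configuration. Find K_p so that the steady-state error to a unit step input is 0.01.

For a type-0 loop with proportional control, e_ss = 1/(1 + K_p·G_p(0)).
G_p(0) = 0.07616. Require 1/(1 + K_p·0.07616) = 0.01, so 1 + 0.07616·K_p = 100.
K_p = (100 − 1)/0.07616 = 1300.

K_p = 1300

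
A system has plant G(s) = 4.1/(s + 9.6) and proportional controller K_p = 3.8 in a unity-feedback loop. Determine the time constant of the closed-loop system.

Closed-loop transfer function: T(s) = K_p·G(s)/(1 + K_p·G(s)) = 15.58/(s + 9.6 + 15.58) = 15.58/(s + 25.18).
Time constant τ = 1/25.18 = 0.0397 s.

τ = 0.0397 s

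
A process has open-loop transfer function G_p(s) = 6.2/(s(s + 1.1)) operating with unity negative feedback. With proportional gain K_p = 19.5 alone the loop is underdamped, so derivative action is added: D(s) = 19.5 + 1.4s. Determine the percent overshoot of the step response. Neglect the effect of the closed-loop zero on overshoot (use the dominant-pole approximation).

Forward path: (19.5 + 1.4s)·6.2/(s(s+1.1)). The closed-loop characteristic equation is s² + (1.1 + 6.2·1.4)s + 6.2·19.5 = 0.
That is s² + 9.78s + 120.9 = 0, so ω_n = 11 rad/s and ζ = 9.78/(2·11) = 0.4447.
%OS = 100·exp(−πζ/√(1−ζ²)) = 21%.

21%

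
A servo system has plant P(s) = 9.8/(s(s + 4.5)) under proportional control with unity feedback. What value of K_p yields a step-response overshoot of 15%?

K_p = 1.93

From %OS = 100·exp(−πζ/√(1−ζ²)) = 15%, ζ = −ln(0.15)/√(π²+ln²(0.15)) = 0.5169.
Characteristic equation s² + 4.5s + 9.8K_p = 0 gives ζ = 4.5/(2√(9.8K_p)).
Setting ζ = 0.5169: √(9.8K_p) = 4.5/(2·0.5169) = 4.353, so K_p = 18.95/9.8 = 1.93.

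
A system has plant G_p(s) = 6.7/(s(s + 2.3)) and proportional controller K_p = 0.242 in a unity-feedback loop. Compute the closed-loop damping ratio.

ζ = 0.903

1 + K_p·G_p(s) = 0 gives s² + 2.3s + 1.621 = 0.
So ω_n² = 1.621 ⇒ ω_n = 1.273 rad/s, and ζ = 2.3/(2ω_n) = 0.903.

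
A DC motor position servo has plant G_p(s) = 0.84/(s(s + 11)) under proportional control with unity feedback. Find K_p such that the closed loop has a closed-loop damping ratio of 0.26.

K_p = 533

Closed-loop characteristic equation: s² + 11s + K_p·0.84 = 0.
So ω_n = √(0.84K_p) and 2ζω_n = 11, giving ζ = 11/(2√(0.84K_p)).
Setting ζ = 0.26: √(0.84K_p) = 11/(2·0.26) = 21.15, so K_p = 447.5/0.84 = 533.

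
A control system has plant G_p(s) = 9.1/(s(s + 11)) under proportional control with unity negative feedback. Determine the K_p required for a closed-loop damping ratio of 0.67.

Closed-loop characteristic equation: s² + 11s + K_p·9.1 = 0.
So ω_n = √(9.1K_p) and 2ζω_n = 11, giving ζ = 11/(2√(9.1K_p)).
Setting ζ = 0.67: √(9.1K_p) = 11/(2·0.67) = 8.209, so K_p = 67.39/9.1 = 7.41.

K_p = 7.41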